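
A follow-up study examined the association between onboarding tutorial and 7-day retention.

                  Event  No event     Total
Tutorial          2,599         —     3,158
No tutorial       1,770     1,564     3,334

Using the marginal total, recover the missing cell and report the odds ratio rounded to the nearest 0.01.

The missing cell is in the exposed row: 3158 − 2599 = 559.
So a = 2599, b = 559, c = 1770, d = 1564.
OR = (a·d)/(b·c) = (2599 × 1564) / (559 × 1770) = 4064836 / 989430 = 4.10826

4.11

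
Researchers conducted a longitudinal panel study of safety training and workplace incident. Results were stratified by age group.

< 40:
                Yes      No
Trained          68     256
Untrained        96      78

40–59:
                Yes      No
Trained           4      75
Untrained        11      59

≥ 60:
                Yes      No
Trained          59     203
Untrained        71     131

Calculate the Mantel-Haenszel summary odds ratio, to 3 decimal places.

0.336

OR_MH = Σ(aᵢdᵢ/nᵢ) / Σ(bᵢcᵢ/nᵢ), where nᵢ is the stratum total.
Stratum 1 (< 40): n = 498; a·d/n = 68·78/498 = 10.6506; b·c/n = 256·96/498 = 49.3494
Stratum 2 (40–59): n = 149; a·d/n = 4·59/149 = 1.5839; b·c/n = 75·11/149 = 5.5369
Stratum 3 (≥ 60): n = 464; a·d/n = 59·131/464 = 16.6573; b·c/n = 203·71/464 = 31.0625
OR_MH = (10.6506 + 1.5839 + 16.6573) / (49.3494 + 5.5369 + 31.0625) = 28.8918 / 85.9488 = 0.33615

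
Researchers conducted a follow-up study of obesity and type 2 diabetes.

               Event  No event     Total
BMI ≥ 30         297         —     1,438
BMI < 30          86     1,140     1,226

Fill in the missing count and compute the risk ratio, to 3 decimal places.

2.944

The missing cell is in the exposed row: 1438 − 297 = 1141.
So a = 297, b = 1141, c = 86, d = 1140.
RR = [a/(a+b)] / [c/(c+d)] = (297/1438) / (86/1226) = 0.20654/0.07015 = 2.94435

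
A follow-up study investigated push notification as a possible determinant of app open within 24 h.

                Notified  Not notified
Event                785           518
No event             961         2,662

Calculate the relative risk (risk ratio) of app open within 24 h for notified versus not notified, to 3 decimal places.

2.760

Reading the table with exposure as columns: a = 785 (Notified, case), b = 961 (Notified, non-case), c = 518 (Not notified, case), d = 2662.
Risk in exposed = 785/1746 = 0.44960; risk in unexposed = 518/3180 = 0.16289.
RR = 0.44960 / 0.16289 = 2.76009
The risk among the exposed is 2.76 times that among the unexposed.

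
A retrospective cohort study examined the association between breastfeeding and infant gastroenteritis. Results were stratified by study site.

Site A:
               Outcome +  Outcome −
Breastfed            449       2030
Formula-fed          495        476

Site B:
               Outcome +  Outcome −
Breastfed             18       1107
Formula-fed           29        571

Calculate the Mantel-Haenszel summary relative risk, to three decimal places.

0.354

RR_MH = Σ(aᵢ·n₀ᵢ/nᵢ) / Σ(cᵢ·n₁ᵢ/nᵢ), with n₁ᵢ = aᵢ+bᵢ (exposed), n₀ᵢ = cᵢ+dᵢ (unexposed), nᵢ = n₁ᵢ+n₀ᵢ.
Stratum 1 (Site A): n₁ = 2479, n₀ = 971, n = 3450; a·n₀/n = 449·971/3450 = 126.3707; c·n₁/n = 495·2479/3450 = 355.6826
Stratum 2 (Site B): n₁ = 1125, n₀ = 600, n = 1725; a·n₀/n = 18·600/1725 = 6.2609; c·n₁/n = 29·1125/1725 = 18.9130
RR_MH = (126.3707 + 6.2609) / (355.6826 + 18.9130) = 132.6316 / 374.5957 = 0.35407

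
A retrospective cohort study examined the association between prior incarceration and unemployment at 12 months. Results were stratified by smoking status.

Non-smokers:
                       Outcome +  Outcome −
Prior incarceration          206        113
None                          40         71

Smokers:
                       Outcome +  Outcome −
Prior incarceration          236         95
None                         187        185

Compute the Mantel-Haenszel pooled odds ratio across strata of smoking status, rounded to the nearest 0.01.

OR_MH = Σ(aᵢdᵢ/nᵢ) / Σ(bᵢcᵢ/nᵢ), where nᵢ is the stratum total.
Stratum 1 (Non-smokers): n = 430; a·d/n = 206·71/430 = 34.0140; b·c/n = 113·40/430 = 10.5116
Stratum 2 (Smokers): n = 703; a·d/n = 236·185/703 = 62.1053; b·c/n = 95·187/703 = 25.2703
OR_MH = (34.0140 + 62.1053) / (10.5116 + 25.2703) = 96.1192 / 35.7819 = 2.68625

2.69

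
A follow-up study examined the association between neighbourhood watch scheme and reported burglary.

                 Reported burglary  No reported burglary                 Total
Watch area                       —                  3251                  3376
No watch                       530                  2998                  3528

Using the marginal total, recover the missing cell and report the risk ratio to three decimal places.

0.246

The missing cell is in the exposed row: 3376 − 3251 = 125.
So a = 125, b = 3251, c = 530, d = 2998.
RR = [a/(a+b)] / [c/(c+d)] = (125/3376) / (530/3528) = 0.03703/0.15023 = 0.24647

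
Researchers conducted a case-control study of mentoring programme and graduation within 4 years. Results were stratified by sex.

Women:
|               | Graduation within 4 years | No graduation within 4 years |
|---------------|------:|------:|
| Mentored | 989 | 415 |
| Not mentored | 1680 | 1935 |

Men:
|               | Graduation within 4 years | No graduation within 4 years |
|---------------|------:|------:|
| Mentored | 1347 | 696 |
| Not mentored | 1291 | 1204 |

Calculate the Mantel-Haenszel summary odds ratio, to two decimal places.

2.19

OR_MH = Σ(aᵢdᵢ/nᵢ) / Σ(bᵢcᵢ/nᵢ), where nᵢ is the stratum total.
Stratum 1 (Women): n = 5019; a·d/n = 989·1935/5019 = 381.2941; b·c/n = 415·1680/5019 = 138.9121
Stratum 2 (Men): n = 4538; a·d/n = 1347·1204/4538 = 357.3795; b·c/n = 696·1291/4538 = 198.0026
OR_MH = (381.2941 + 357.3795) / (138.9121 + 198.0026) = 738.6735 / 336.9148 = 2.19246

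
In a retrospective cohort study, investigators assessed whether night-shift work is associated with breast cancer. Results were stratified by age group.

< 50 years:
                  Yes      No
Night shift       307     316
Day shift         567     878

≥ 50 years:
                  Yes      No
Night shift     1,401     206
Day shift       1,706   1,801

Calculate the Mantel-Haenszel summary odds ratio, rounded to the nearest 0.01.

OR_MH = Σ(aᵢdᵢ/nᵢ) / Σ(bᵢcᵢ/nᵢ), where nᵢ is the stratum total.
Stratum 1 (< 50 years): n = 2068; a·d/n = 307·878/2068 = 130.3414; b·c/n = 316·567/2068 = 86.6402
Stratum 2 (≥ 50 years): n = 5114; a·d/n = 1401·1801/5114 = 493.3909; b·c/n = 206·1706/5114 = 68.7204
OR_MH = (130.3414 + 493.3909) / (86.6402 + 68.7204) = 623.7323 / 155.3606 = 4.01474

4.01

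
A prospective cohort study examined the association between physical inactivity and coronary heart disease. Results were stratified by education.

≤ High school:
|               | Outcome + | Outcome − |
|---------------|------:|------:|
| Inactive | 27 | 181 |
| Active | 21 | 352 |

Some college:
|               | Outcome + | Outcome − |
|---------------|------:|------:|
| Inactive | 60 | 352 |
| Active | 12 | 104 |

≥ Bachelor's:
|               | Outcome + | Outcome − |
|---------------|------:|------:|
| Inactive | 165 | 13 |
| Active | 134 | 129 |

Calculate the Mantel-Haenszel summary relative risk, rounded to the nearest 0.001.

1.817

RR_MH = Σ(aᵢ·n₀ᵢ/nᵢ) / Σ(cᵢ·n₁ᵢ/nᵢ), with n₁ᵢ = aᵢ+bᵢ (exposed), n₀ᵢ = cᵢ+dᵢ (unexposed), nᵢ = n₁ᵢ+n₀ᵢ.
Stratum 1 (≤ High school): n₁ = 208, n₀ = 373, n = 581; a·n₀/n = 27·373/581 = 17.3339; c·n₁/n = 21·208/581 = 7.5181
Stratum 2 (Some college): n₁ = 412, n₀ = 116, n = 528; a·n₀/n = 60·116/528 = 13.1818; c·n₁/n = 12·412/528 = 9.3636
Stratum 3 (≥ Bachelor's): n₁ = 178, n₀ = 263, n = 441; a·n₀/n = 165·263/441 = 98.4014; c·n₁/n = 134·178/441 = 54.0862
RR_MH = (17.3339 + 13.1818 + 98.4014) / (7.5181 + 9.3636 + 54.0862) = 128.9171 / 70.9679 = 1.81656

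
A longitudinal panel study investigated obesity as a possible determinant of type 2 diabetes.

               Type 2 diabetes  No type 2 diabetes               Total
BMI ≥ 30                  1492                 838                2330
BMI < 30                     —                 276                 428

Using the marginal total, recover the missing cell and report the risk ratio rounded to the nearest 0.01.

1.80

The missing cell is in the unexposed row: 428 − 276 = 152.
So a = 1492, b = 838, c = 152, d = 276.
RR = [a/(a+b)] / [c/(c+d)] = (1492/2330) / (152/428) = 0.64034/0.35514 = 1.80307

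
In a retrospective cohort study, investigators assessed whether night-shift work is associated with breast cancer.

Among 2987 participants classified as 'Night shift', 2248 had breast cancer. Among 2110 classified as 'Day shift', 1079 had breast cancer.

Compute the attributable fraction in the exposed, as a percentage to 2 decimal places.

32.05

From the description: a = 2248, b = 739, c = 1079, d = 1031.
Risk in exposed = 2248/2987 = 0.75259; risk in unexposed = 1079/2110 = 0.51137.
RR = 0.75259/0.51137 = 1.47171
AR% = (RR − 1)/RR × 100 = (1.47171 − 1)/1.47171 × 100 = 32.0518%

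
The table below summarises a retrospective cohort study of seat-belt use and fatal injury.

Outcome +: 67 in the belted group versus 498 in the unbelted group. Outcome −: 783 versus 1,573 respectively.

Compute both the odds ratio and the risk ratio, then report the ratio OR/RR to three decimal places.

From the description: a = 67, b = 783, c = 498, d = 1573.
OR = (67·1573)/(783·498) = 105391/389934 = 0.27028
Risk in exposed = 67/850 = 0.07882; risk in unexposed = 498/2071 = 0.24046; RR = 0.32780
OR/RR = 0.27028 / 0.32780 = 0.82453
The outcome is not rare, so the OR lies further from 1 than the RR.

0.825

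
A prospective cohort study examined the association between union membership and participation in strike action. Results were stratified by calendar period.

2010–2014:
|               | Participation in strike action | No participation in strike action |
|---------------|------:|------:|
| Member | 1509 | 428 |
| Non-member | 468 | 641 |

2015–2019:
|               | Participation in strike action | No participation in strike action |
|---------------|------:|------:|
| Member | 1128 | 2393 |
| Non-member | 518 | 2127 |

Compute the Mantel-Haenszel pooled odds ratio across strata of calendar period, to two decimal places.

2.65

OR_MH = Σ(aᵢdᵢ/nᵢ) / Σ(bᵢcᵢ/nᵢ), where nᵢ is the stratum total.
Stratum 1 (2010–2014): n = 3046; a·d/n = 1509·641/3046 = 317.5538; b·c/n = 428·468/3046 = 65.7597
Stratum 2 (2015–2019): n = 6166; a·d/n = 1128·2127/6166 = 389.1106; b·c/n = 2393·518/6166 = 201.0337
OR_MH = (317.5538 + 389.1106) / (65.7597 + 201.0337) = 706.6644 / 266.7934 = 2.64873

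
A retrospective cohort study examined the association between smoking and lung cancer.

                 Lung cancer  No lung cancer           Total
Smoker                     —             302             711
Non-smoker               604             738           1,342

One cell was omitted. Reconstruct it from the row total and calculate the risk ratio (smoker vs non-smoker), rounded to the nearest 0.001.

1.278

The missing cell is in the exposed row: 711 − 302 = 409.
So a = 409, b = 302, c = 604, d = 738.
RR = [a/(a+b)] / [c/(c+d)] = (409/711) / (604/1342) = 0.57525/0.45007 = 1.27811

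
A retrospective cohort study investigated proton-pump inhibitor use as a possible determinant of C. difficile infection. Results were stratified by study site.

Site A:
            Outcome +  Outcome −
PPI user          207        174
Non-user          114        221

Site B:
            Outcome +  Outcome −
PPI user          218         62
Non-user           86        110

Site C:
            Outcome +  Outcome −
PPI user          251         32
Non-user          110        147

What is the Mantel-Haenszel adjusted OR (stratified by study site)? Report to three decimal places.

4.020

OR_MH = Σ(aᵢdᵢ/nᵢ) / Σ(bᵢcᵢ/nᵢ), where nᵢ is the stratum total.
Stratum 1 (Site A): n = 716; a·d/n = 207·221/716 = 63.8925; b·c/n = 174·114/716 = 27.7039
Stratum 2 (Site B): n = 476; a·d/n = 218·110/476 = 50.3782; b·c/n = 62·86/476 = 11.2017
Stratum 3 (Site C): n = 540; a·d/n = 251·147/540 = 68.3278; b·c/n = 32·110/540 = 6.5185
OR_MH = (63.8925 + 50.3782 + 68.3278) / (27.7039 + 11.2017 + 6.5185) = 182.5984 / 45.4241 = 4.01986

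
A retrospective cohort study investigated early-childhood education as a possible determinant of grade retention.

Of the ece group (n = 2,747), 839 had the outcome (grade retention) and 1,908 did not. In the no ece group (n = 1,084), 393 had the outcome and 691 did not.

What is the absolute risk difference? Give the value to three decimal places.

-0.057

From the description: a = 839, b = 1908, c = 393, d = 691.
Risk in exposed = 839/2747 = 0.305424; risk in unexposed = 393/1084 = 0.362546.
Risk difference = 0.305424 − 0.362546 = -0.057122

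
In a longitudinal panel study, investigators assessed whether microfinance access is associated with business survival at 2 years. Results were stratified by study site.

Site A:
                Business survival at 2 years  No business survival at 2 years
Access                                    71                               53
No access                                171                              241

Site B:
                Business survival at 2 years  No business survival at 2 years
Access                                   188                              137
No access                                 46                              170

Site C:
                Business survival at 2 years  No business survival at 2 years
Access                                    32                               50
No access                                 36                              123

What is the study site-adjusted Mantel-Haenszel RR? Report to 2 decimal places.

RR_MH = Σ(aᵢ·n₀ᵢ/nᵢ) / Σ(cᵢ·n₁ᵢ/nᵢ), with n₁ᵢ = aᵢ+bᵢ (exposed), n₀ᵢ = cᵢ+dᵢ (unexposed), nᵢ = n₁ᵢ+n₀ᵢ.
Stratum 1 (Site A): n₁ = 124, n₀ = 412, n = 536; a·n₀/n = 71·412/536 = 54.5746; c·n₁/n = 171·124/536 = 39.5597
Stratum 2 (Site B): n₁ = 325, n₀ = 216, n = 541; a·n₀/n = 188·216/541 = 75.0610; c·n₁/n = 46·325/541 = 27.6340
Stratum 3 (Site C): n₁ = 82, n₀ = 159, n = 241; a·n₀/n = 32·159/241 = 21.1120; c·n₁/n = 36·82/241 = 12.2490
RR_MH = (54.5746 + 75.0610 + 21.1120) / (39.5597 + 27.6340 + 12.2490) = 150.7477 / 79.4427 = 1.89757

1.90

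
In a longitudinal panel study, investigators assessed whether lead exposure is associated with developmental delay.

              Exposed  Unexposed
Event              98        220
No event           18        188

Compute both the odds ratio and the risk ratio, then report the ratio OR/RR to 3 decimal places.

Reading the table with exposure as columns: a = 98 (Exposed, case), b = 18 (Exposed, non-case), c = 220 (Unexposed, case), d = 188.
OR = (98·188)/(18·220) = 18424/3960 = 4.65253
Risk in exposed = 98/116 = 0.84483; risk in unexposed = 220/408 = 0.53922; RR = 1.56677
OR/RR = 4.65253 / 1.56677 = 2.96950
The outcome is not rare, so the OR lies further from 1 than the RR.

2.969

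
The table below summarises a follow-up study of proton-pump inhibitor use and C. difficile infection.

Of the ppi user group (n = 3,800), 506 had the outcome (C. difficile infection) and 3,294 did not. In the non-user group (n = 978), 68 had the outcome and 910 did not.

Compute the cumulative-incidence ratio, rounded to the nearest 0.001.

From the description: a = 506, b = 3294, c = 68, d = 910.
Risk in exposed = 506/3800 = 0.13316; risk in unexposed = 68/978 = 0.06953.
RR = 0.13316 / 0.06953 = 1.91512
The risk among the exposed is 1.92 times that among the unexposed.

1.915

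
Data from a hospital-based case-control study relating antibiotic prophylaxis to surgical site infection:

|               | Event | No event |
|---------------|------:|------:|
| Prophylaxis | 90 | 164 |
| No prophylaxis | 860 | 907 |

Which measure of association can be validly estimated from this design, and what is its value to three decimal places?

0.579

Cells: a = 90, b = 164, c = 860, d = 907.
This is a hospital-based case-control study: participants were sampled on outcome status, so risks in the source population cannot be estimated directly — relative risk is not valid here. The odds ratio is the appropriate measure.
OR = (a·d)/(b·c) = (90 × 907) / (164 × 860) = 81630 / 141040 = 0.57877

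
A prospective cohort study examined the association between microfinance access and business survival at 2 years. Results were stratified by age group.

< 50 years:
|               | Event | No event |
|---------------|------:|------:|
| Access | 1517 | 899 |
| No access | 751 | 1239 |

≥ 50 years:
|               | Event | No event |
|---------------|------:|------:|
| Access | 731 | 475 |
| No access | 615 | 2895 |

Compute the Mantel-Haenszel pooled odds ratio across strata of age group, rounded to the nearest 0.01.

4.07

OR_MH = Σ(aᵢdᵢ/nᵢ) / Σ(bᵢcᵢ/nᵢ), where nᵢ is the stratum total.
Stratum 1 (< 50 years): n = 4406; a·d/n = 1517·1239/4406 = 426.5917; b·c/n = 899·751/4406 = 153.2340
Stratum 2 (≥ 50 years): n = 4716; a·d/n = 731·2895/4716 = 448.7373; b·c/n = 475·615/4716 = 61.9434
OR_MH = (426.5917 + 448.7373) / (153.2340 + 61.9434) = 875.3290 / 215.1774 = 4.06794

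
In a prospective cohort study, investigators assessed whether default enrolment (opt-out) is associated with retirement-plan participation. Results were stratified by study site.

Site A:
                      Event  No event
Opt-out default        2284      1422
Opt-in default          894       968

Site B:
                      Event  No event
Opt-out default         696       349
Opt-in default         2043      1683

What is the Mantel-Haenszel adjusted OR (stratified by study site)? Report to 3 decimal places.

OR_MH = Σ(aᵢdᵢ/nᵢ) / Σ(bᵢcᵢ/nᵢ), where nᵢ is the stratum total.
Stratum 1 (Site A): n = 5568; a·d/n = 2284·968/5568 = 397.0747; b·c/n = 1422·894/5568 = 228.3168
Stratum 2 (Site B): n = 4771; a·d/n = 696·1683/4771 = 245.5183; b·c/n = 349·2043/4771 = 149.4460
OR_MH = (397.0747 + 245.5183) / (228.3168 + 149.4460) = 642.5931 / 377.7628 = 1.70105

1.701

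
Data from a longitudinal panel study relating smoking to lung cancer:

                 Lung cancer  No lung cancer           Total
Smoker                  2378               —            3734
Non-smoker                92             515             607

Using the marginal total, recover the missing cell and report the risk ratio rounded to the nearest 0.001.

4.202

The missing cell is in the exposed row: 3734 − 2378 = 1356.
So a = 2378, b = 1356, c = 92, d = 515.
RR = [a/(a+b)] / [c/(c+d)] = (2378/3734) / (92/607) = 0.63685/0.15157 = 4.20183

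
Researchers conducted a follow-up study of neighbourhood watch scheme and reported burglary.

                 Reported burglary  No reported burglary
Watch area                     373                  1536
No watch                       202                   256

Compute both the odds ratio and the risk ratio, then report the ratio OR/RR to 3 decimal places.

0.695

Cells: a = 373, b = 1536, c = 202, d = 256.
OR = (373·256)/(1536·202) = 95488/310272 = 0.30776
Risk in exposed = 373/1909 = 0.19539; risk in unexposed = 202/458 = 0.44105; RR = 0.44301
OR/RR = 0.30776 / 0.44301 = 0.69469
The outcome is not rare, so the OR lies further from 1 than the RR.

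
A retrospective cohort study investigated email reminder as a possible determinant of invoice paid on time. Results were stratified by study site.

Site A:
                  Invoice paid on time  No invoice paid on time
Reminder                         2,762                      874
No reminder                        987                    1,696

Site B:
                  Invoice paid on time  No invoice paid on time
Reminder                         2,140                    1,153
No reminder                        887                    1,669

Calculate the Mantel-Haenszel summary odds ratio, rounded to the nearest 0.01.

4.34

OR_MH = Σ(aᵢdᵢ/nᵢ) / Σ(bᵢcᵢ/nᵢ), where nᵢ is the stratum total.
Stratum 1 (Site A): n = 6319; a·d/n = 2762·1696/6319 = 741.3122; b·c/n = 874·987/6319 = 136.5150
Stratum 2 (Site B): n = 5849; a·d/n = 2140·1669/5849 = 610.6446; b·c/n = 1153·887/5849 = 174.8523
OR_MH = (741.3122 + 610.6446) / (136.5150 + 174.8523) = 1351.9568 / 311.3672 = 4.34200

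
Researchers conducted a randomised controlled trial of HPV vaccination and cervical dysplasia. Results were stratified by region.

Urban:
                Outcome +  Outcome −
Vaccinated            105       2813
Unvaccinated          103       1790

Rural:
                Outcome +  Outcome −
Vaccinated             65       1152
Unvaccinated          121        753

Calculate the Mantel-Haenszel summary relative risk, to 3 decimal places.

0.515

RR_MH = Σ(aᵢ·n₀ᵢ/nᵢ) / Σ(cᵢ·n₁ᵢ/nᵢ), with n₁ᵢ = aᵢ+bᵢ (exposed), n₀ᵢ = cᵢ+dᵢ (unexposed), nᵢ = n₁ᵢ+n₀ᵢ.
Stratum 1 (Urban): n₁ = 2918, n₀ = 1893, n = 4811; a·n₀/n = 105·1893/4811 = 41.3147; c·n₁/n = 103·2918/4811 = 62.4723
Stratum 2 (Rural): n₁ = 1217, n₀ = 874, n = 2091; a·n₀/n = 65·874/2091 = 27.1688; c·n₁/n = 121·1217/2091 = 70.4242
RR_MH = (41.3147 + 27.1688) / (62.4723 + 70.4242) = 68.4835 / 132.8965 = 0.51531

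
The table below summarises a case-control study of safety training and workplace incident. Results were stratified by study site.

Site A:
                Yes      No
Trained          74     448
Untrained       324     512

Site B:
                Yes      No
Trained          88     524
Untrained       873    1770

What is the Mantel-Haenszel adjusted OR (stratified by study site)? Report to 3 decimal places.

OR_MH = Σ(aᵢdᵢ/nᵢ) / Σ(bᵢcᵢ/nᵢ), where nᵢ is the stratum total.
Stratum 1 (Site A): n = 1358; a·d/n = 74·512/1358 = 27.8999; b·c/n = 448·324/1358 = 106.8866
Stratum 2 (Site B): n = 3255; a·d/n = 88·1770/3255 = 47.8525; b·c/n = 524·873/3255 = 140.5382
OR_MH = (27.8999 + 47.8525) / (106.8866 + 140.5382) = 75.7524 / 247.4248 = 0.30616

0.306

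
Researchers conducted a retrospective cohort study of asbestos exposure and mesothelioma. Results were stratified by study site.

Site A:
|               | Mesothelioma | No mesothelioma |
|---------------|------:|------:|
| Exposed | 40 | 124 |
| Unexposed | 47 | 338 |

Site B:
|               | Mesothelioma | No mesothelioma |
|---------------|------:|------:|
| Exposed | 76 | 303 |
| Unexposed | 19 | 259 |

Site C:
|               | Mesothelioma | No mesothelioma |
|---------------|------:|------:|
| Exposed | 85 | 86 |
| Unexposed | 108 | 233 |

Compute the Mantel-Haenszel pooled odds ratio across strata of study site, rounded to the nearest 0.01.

OR_MH = Σ(aᵢdᵢ/nᵢ) / Σ(bᵢcᵢ/nᵢ), where nᵢ is the stratum total.
Stratum 1 (Site A): n = 549; a·d/n = 40·338/549 = 24.6266; b·c/n = 124·47/549 = 10.6157
Stratum 2 (Site B): n = 657; a·d/n = 76·259/657 = 29.9604; b·c/n = 303·19/657 = 8.7626
Stratum 3 (Site C): n = 512; a·d/n = 85·233/512 = 38.6816; b·c/n = 86·108/512 = 18.1406
OR_MH = (24.6266 + 29.9604 + 38.6816) / (10.6157 + 8.7626 + 18.1406) = 93.2687 / 37.5188 = 2.48591

2.49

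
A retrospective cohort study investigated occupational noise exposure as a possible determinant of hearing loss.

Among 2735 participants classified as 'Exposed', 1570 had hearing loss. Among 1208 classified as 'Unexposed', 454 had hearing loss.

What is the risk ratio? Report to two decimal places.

From the description: a = 1570, b = 1165, c = 454, d = 754.
Risk in exposed = 1570/2735 = 0.57404; risk in unexposed = 454/1208 = 0.37583.
RR = 0.57404 / 0.37583 = 1.52740
The risk among the exposed is 1.53 times that among the unexposed.

1.53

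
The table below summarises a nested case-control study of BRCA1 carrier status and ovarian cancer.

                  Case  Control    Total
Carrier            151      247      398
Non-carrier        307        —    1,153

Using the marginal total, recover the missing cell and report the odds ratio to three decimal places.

The missing cell is in the unexposed row: 1153 − 307 = 846.
So a = 151, b = 247, c = 307, d = 846.
OR = (a·d)/(b·c) = (151 × 846) / (247 × 307) = 127746 / 75829 = 1.68466

1.685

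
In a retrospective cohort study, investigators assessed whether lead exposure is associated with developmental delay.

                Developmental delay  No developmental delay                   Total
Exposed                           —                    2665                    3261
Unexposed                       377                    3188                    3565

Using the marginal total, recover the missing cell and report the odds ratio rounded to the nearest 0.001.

The missing cell is in the exposed row: 3261 − 2665 = 596.
So a = 596, b = 2665, c = 377, d = 3188.
OR = (a·d)/(b·c) = (596 × 3188) / (2665 × 377) = 1900048 / 1004705 = 1.89115

1.891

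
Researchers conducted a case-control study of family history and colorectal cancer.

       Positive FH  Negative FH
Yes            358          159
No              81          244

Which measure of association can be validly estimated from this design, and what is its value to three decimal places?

Reading the table with exposure as columns: a = 358 (Positive FH, case), b = 81 (Positive FH, non-case), c = 159 (Negative FH, case), d = 244.
This is a case-control study: participants were sampled on outcome status, so risks in the source population cannot be estimated directly — relative risk is not valid here. The odds ratio is the appropriate measure.
OR = (a·d)/(b·c) = (358 × 244) / (81 × 159) = 87352 / 12879 = 6.78251

6.783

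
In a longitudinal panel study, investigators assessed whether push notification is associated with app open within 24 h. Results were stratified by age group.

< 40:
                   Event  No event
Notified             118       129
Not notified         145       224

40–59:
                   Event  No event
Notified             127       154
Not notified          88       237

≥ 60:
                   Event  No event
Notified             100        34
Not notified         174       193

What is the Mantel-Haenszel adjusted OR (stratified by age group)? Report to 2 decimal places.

2.03

OR_MH = Σ(aᵢdᵢ/nᵢ) / Σ(bᵢcᵢ/nᵢ), where nᵢ is the stratum total.
Stratum 1 (< 40): n = 616; a·d/n = 118·224/616 = 42.9091; b·c/n = 129·145/616 = 30.3653
Stratum 2 (40–59): n = 606; a·d/n = 127·237/606 = 49.6683; b·c/n = 154·88/606 = 22.3630
Stratum 3 (≥ 60): n = 501; a·d/n = 100·193/501 = 38.5230; b·c/n = 34·174/501 = 11.8084
OR_MH = (42.9091 + 49.6683 + 38.5230) / (30.3653 + 22.3630 + 11.8084) = 131.1004 / 64.5367 = 2.03141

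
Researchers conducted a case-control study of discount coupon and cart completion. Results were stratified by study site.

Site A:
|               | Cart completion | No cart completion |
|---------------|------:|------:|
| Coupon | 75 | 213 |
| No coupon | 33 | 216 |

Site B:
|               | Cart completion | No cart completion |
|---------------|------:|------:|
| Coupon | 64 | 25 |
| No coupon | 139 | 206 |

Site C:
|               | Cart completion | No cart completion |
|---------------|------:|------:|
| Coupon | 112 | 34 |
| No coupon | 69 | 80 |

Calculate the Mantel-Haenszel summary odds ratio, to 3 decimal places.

OR_MH = Σ(aᵢdᵢ/nᵢ) / Σ(bᵢcᵢ/nᵢ), where nᵢ is the stratum total.
Stratum 1 (Site A): n = 537; a·d/n = 75·216/537 = 30.1676; b·c/n = 213·33/537 = 13.0894
Stratum 2 (Site B): n = 434; a·d/n = 64·206/434 = 30.3779; b·c/n = 25·139/434 = 8.0069
Stratum 3 (Site C): n = 295; a·d/n = 112·80/295 = 30.3729; b·c/n = 34·69/295 = 7.9525
OR_MH = (30.1676 + 30.3779 + 30.3729) / (13.0894 + 8.0069 + 7.9525) = 90.9184 / 29.0488 = 3.12984

3.130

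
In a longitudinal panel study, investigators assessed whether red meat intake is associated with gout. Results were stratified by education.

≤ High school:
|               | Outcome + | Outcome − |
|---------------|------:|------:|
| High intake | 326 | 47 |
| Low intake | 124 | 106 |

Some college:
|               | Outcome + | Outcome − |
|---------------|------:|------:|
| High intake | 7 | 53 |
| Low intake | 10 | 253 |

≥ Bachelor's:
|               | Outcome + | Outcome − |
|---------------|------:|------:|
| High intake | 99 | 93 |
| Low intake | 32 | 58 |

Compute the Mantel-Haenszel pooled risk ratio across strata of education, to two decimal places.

1.61

RR_MH = Σ(aᵢ·n₀ᵢ/nᵢ) / Σ(cᵢ·n₁ᵢ/nᵢ), with n₁ᵢ = aᵢ+bᵢ (exposed), n₀ᵢ = cᵢ+dᵢ (unexposed), nᵢ = n₁ᵢ+n₀ᵢ.
Stratum 1 (≤ High school): n₁ = 373, n₀ = 230, n = 603; a·n₀/n = 326·230/603 = 124.3449; c·n₁/n = 124·373/603 = 76.7032
Stratum 2 (Some college): n₁ = 60, n₀ = 263, n = 323; a·n₀/n = 7·263/323 = 5.6997; c·n₁/n = 10·60/323 = 1.8576
Stratum 3 (≥ Bachelor's): n₁ = 192, n₀ = 90, n = 282; a·n₀/n = 99·90/282 = 31.5957; c·n₁/n = 32·192/282 = 21.7872
RR_MH = (124.3449 + 5.6997 + 31.5957) / (76.7032 + 1.8576 + 21.7872) = 161.6404 / 100.3480 = 1.61080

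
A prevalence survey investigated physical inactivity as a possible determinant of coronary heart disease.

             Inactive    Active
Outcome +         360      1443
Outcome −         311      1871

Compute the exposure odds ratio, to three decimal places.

Reading the table with exposure as columns: a = 360 (Inactive, case), b = 311 (Inactive, non-case), c = 1443 (Active, case), d = 1871.
OR = (a·d)/(b·c) = (360 × 1871) / (311 × 1443) = 673560 / 448773 = 1.50089
The odds of coronary heart disease are about 1.50 times as high in the inactive group.

1.501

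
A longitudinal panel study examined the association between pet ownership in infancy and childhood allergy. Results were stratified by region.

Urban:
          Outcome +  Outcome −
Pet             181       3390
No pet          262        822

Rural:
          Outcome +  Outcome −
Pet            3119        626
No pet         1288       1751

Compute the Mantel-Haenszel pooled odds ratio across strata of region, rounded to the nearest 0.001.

2.703

OR_MH = Σ(aᵢdᵢ/nᵢ) / Σ(bᵢcᵢ/nᵢ), where nᵢ is the stratum total.
Stratum 1 (Urban): n = 4655; a·d/n = 181·822/4655 = 31.9618; b·c/n = 3390·262/4655 = 190.8013
Stratum 2 (Rural): n = 6784; a·d/n = 3119·1751/6784 = 805.0367; b·c/n = 626·1288/6784 = 118.8514
OR_MH = (31.9618 + 805.0367) / (190.8013 + 118.8514) = 836.9985 / 309.6527 = 2.70302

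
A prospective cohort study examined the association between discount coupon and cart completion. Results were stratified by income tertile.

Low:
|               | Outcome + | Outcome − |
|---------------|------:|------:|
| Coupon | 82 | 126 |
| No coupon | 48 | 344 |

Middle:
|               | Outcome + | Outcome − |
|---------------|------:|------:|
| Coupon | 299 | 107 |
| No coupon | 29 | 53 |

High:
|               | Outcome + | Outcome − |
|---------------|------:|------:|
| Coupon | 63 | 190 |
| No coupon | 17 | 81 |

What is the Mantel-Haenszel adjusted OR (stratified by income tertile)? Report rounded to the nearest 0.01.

3.67

OR_MH = Σ(aᵢdᵢ/nᵢ) / Σ(bᵢcᵢ/nᵢ), where nᵢ is the stratum total.
Stratum 1 (Low): n = 600; a·d/n = 82·344/600 = 47.0133; b·c/n = 126·48/600 = 10.0800
Stratum 2 (Middle): n = 488; a·d/n = 299·53/488 = 32.4734; b·c/n = 107·29/488 = 6.3586
Stratum 3 (High): n = 351; a·d/n = 63·81/351 = 14.5385; b·c/n = 190·17/351 = 9.2023
OR_MH = (47.0133 + 32.4734 + 14.5385) / (10.0800 + 6.3586 + 9.2023) = 94.0252 / 25.6409 = 3.66700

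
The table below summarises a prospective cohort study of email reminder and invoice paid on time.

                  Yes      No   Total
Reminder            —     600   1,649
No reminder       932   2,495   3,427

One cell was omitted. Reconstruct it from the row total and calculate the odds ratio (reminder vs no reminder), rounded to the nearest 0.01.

4.68

The missing cell is in the exposed row: 1649 − 600 = 1049.
So a = 1049, b = 600, c = 932, d = 2495.
OR = (a·d)/(b·c) = (1049 × 2495) / (600 × 932) = 2617255 / 559200 = 4.68036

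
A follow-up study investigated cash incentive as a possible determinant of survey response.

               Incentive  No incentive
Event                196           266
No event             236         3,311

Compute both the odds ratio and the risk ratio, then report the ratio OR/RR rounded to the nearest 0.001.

Reading the table with exposure as columns: a = 196 (Incentive, case), b = 236 (Incentive, non-case), c = 266 (No incentive, case), d = 3311.
OR = (196·3311)/(236·266) = 648956/62776 = 10.33764
Risk in exposed = 196/432 = 0.45370; risk in unexposed = 266/3577 = 0.07436; RR = 6.10112
OR/RR = 10.33764 / 6.10112 = 1.69438
The outcome is not rare, so the OR lies further from 1 than the RR.

1.694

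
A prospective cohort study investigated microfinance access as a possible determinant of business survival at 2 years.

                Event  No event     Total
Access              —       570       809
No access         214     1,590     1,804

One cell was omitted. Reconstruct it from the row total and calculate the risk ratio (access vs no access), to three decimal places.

The missing cell is in the exposed row: 809 − 570 = 239.
So a = 239, b = 570, c = 214, d = 1590.
RR = [a/(a+b)] / [c/(c+d)] = (239/809) / (214/1804) = 0.29543/0.11863 = 2.49042

2.490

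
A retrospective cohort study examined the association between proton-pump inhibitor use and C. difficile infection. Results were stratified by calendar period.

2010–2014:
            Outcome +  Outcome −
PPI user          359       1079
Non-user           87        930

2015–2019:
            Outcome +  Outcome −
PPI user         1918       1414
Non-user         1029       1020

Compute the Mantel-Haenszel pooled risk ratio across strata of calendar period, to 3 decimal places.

RR_MH = Σ(aᵢ·n₀ᵢ/nᵢ) / Σ(cᵢ·n₁ᵢ/nᵢ), with n₁ᵢ = aᵢ+bᵢ (exposed), n₀ᵢ = cᵢ+dᵢ (unexposed), nᵢ = n₁ᵢ+n₀ᵢ.
Stratum 1 (2010–2014): n₁ = 1438, n₀ = 1017, n = 2455; a·n₀/n = 359·1017/2455 = 148.7181; c·n₁/n = 87·1438/2455 = 50.9597
Stratum 2 (2015–2019): n₁ = 3332, n₀ = 2049, n = 5381; a·n₀/n = 1918·2049/5381 = 730.3442; c·n₁/n = 1029·3332/5381 = 637.1730
RR_MH = (148.7181 + 730.3442) / (50.9597 + 637.1730) = 879.0623 / 688.1327 = 1.27746

1.277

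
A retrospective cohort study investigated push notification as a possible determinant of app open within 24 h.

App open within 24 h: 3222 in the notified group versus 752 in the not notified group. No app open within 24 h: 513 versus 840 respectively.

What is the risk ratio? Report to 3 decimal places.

1.826

From the description: a = 3222, b = 513, c = 752, d = 840.
Risk in exposed = 3222/3735 = 0.86265; risk in unexposed = 752/1592 = 0.47236.
RR = 0.86265 / 0.47236 = 1.82625
The risk among the exposed is 1.83 times that among the unexposed.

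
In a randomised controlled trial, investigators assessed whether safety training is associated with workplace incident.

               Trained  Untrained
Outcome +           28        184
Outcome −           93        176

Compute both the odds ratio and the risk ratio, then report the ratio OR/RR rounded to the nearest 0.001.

Reading the table with exposure as columns: a = 28 (Trained, case), b = 93 (Trained, non-case), c = 184 (Untrained, case), d = 176.
OR = (28·176)/(93·184) = 4928/17112 = 0.28799
Risk in exposed = 28/121 = 0.23140; risk in unexposed = 184/360 = 0.51111; RR = 0.45275
OR/RR = 0.28799 / 0.45275 = 0.63608
The outcome is not rare, so the OR lies further from 1 than the RR.

0.636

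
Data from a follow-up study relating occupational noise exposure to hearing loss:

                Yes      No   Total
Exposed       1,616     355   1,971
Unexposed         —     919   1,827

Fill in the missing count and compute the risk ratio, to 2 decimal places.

The missing cell is in the unexposed row: 1827 − 919 = 908.
So a = 1616, b = 355, c = 908, d = 919.
RR = [a/(a+b)] / [c/(c+d)] = (1616/1971) / (908/1827) = 0.81989/0.49699 = 1.64971

1.65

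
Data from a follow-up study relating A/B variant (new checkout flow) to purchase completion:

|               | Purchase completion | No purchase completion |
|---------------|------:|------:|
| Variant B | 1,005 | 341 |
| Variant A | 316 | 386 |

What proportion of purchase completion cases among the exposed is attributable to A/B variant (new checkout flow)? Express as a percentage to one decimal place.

Cells: a = 1005, b = 341, c = 316, d = 386.
Risk in exposed = 1005/1346 = 0.74666; risk in unexposed = 316/702 = 0.45014.
RR = 0.74666/0.45014 = 1.65871
AR% = (RR − 1)/RR × 100 = (1.65871 − 1)/1.65871 × 100 = 39.7123%

39.7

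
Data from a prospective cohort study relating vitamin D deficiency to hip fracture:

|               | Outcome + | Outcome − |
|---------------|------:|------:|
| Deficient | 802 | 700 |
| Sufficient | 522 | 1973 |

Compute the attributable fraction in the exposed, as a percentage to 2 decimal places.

Cells: a = 802, b = 700, c = 522, d = 1973.
Risk in exposed = 802/1502 = 0.53395; risk in unexposed = 522/2495 = 0.20922.
RR = 0.53395/0.20922 = 2.55214
AR% = (RR − 1)/RR × 100 = (2.55214 − 1)/2.55214 × 100 = 60.8172%

60.82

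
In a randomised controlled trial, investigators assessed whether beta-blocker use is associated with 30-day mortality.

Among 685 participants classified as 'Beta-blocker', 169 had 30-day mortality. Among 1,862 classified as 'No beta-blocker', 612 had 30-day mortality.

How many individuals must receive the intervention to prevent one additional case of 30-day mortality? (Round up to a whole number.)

13

Risk in treated group = 169/685 = 0.24672; risk in control = 612/1862 = 0.32868.
Absolute risk reduction = 0.32868 − 0.24672 = 0.08196
NNT = 1 / ARR = 1 / 0.08196 = 12.201 → round up → 13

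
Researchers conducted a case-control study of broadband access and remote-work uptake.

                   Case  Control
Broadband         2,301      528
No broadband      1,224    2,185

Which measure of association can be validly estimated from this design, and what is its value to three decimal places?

Cells: a = 2301, b = 528, c = 1224, d = 2185.
This is a case-control study: participants were sampled on outcome status, so risks in the source population cannot be estimated directly — relative risk is not valid here. The odds ratio is the appropriate measure.
OR = (a·d)/(b·c) = (2301 × 2185) / (528 × 1224) = 5027685 / 646272 = 7.77952

7.780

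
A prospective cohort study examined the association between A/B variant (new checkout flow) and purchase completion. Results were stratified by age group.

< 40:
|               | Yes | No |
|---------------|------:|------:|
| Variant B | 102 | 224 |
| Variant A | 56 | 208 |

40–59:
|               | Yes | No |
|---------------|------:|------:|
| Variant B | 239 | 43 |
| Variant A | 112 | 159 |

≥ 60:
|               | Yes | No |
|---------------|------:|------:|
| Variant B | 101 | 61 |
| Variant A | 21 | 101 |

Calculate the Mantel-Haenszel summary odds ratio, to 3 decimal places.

OR_MH = Σ(aᵢdᵢ/nᵢ) / Σ(bᵢcᵢ/nᵢ), where nᵢ is the stratum total.
Stratum 1 (< 40): n = 590; a·d/n = 102·208/590 = 35.9593; b·c/n = 224·56/590 = 21.2610
Stratum 2 (40–59): n = 553; a·d/n = 239·159/553 = 68.7179; b·c/n = 43·112/553 = 8.7089
Stratum 3 (≥ 60): n = 284; a·d/n = 101·101/284 = 35.9190; b·c/n = 61·21/284 = 4.5106
OR_MH = (35.9593 + 68.7179 + 35.9190) / (21.2610 + 8.7089 + 4.5106) = 140.5962 / 34.4804 = 4.07756

4.078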